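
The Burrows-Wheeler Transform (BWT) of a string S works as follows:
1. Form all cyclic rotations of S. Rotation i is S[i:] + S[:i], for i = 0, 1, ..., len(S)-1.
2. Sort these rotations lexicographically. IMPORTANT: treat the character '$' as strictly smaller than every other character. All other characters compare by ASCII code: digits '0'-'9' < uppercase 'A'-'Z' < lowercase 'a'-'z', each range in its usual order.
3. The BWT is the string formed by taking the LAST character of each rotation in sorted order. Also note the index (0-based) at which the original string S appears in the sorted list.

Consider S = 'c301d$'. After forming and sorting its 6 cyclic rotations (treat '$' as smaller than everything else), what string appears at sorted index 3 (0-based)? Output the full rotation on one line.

Answer: 301d$c

Derivation:
All 6 rotations (rotation i = S[i:]+S[:i]):
  rot[0] = c301d$
  rot[1] = 301d$c
  rot[2] = 01d$c3
  rot[3] = 1d$c30
  rot[4] = d$c301
  rot[5] = $c301d
Sorted (with $ < everything):
  sorted[0] = $c301d
  sorted[1] = 01d$c3
  sorted[2] = 1d$c30
  sorted[3] = 301d$c
  sorted[4] = c301d$
  sorted[5] = d$c301
sorted[3] = 301d$c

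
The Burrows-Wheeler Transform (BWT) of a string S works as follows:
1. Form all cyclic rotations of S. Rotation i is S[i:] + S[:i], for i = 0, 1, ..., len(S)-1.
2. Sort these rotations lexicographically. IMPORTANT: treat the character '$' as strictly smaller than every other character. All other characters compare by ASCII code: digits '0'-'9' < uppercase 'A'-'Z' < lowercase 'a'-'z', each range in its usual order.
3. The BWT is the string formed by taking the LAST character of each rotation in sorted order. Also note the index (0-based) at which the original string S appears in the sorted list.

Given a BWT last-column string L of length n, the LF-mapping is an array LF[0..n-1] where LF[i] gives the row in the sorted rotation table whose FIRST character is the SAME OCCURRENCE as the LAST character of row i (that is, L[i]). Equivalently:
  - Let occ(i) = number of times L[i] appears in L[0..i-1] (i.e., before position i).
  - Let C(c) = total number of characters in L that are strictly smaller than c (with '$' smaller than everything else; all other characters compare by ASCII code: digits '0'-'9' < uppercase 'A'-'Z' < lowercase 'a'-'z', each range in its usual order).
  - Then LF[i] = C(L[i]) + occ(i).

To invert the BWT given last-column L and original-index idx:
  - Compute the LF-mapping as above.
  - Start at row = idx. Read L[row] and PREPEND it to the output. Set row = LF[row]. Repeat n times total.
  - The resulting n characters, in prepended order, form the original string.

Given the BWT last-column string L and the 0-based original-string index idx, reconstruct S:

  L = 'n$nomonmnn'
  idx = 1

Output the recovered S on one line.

LF mapping: 3 0 4 8 1 9 5 2 6 7
Walk LF starting at row 1, prepending L[row]:
  step 1: row=1, L[1]='$', prepend. Next row=LF[1]=0
  step 2: row=0, L[0]='n', prepend. Next row=LF[0]=3
  step 3: row=3, L[3]='o', prepend. Next row=LF[3]=8
  step 4: row=8, L[8]='n', prepend. Next row=LF[8]=6
  step 5: row=6, L[6]='n', prepend. Next row=LF[6]=5
  step 6: row=5, L[5]='o', prepend. Next row=LF[5]=9
  step 7: row=9, L[9]='n', prepend. Next row=LF[9]=7
  step 8: row=7, L[7]='m', prepend. Next row=LF[7]=2
  step 9: row=2, L[2]='n', prepend. Next row=LF[2]=4
  step 10: row=4, L[4]='m', prepend. Next row=LF[4]=1
Reversed output: mnmnonnon$

Answer: mnmnonnon$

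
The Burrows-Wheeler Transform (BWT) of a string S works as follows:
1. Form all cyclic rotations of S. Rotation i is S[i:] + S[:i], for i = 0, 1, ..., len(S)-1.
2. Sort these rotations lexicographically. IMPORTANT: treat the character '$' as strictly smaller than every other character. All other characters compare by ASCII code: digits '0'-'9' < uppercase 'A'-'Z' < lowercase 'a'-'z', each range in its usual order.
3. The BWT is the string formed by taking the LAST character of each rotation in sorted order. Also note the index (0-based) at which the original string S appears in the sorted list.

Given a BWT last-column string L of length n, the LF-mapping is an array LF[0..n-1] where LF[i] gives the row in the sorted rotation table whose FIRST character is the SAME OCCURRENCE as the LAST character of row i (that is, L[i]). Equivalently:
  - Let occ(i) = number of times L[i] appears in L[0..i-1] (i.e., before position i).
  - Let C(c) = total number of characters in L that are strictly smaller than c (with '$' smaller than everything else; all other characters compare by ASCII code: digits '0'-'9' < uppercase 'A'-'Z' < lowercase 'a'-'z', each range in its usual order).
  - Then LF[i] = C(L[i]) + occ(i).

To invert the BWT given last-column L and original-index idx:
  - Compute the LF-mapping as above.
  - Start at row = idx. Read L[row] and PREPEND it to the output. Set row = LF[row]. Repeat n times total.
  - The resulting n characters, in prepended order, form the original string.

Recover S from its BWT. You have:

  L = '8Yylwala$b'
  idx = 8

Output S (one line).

Answer: wallabyY8$

Derivation:
LF mapping: 1 2 9 6 8 3 7 4 0 5
Walk LF starting at row 8, prepending L[row]:
  step 1: row=8, L[8]='$', prepend. Next row=LF[8]=0
  step 2: row=0, L[0]='8', prepend. Next row=LF[0]=1
  step 3: row=1, L[1]='Y', prepend. Next row=LF[1]=2
  step 4: row=2, L[2]='y', prepend. Next row=LF[2]=9
  step 5: row=9, L[9]='b', prepend. Next row=LF[9]=5
  step 6: row=5, L[5]='a', prepend. Next row=LF[5]=3
  step 7: row=3, L[3]='l', prepend. Next row=LF[3]=6
  step 8: row=6, L[6]='l', prepend. Next row=LF[6]=7
  step 9: row=7, L[7]='a', prepend. Next row=LF[7]=4
  step 10: row=4, L[4]='w', prepend. Next row=LF[4]=8
Reversed output: wallabyY8$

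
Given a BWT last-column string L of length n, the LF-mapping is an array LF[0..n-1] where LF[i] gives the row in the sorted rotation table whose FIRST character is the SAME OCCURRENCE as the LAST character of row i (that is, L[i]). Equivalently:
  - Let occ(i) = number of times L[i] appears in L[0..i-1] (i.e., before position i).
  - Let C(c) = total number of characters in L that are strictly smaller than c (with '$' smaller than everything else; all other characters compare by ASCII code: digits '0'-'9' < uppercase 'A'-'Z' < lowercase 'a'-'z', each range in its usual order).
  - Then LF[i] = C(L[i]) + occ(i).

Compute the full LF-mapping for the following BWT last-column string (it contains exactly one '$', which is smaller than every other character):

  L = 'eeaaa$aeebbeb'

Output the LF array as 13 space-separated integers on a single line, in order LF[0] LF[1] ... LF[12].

Answer: 8 9 1 2 3 0 4 10 11 5 6 12 7

Derivation:
Char counts: '$':1, 'a':4, 'b':3, 'e':5
C (first-col start): C('$')=0, C('a')=1, C('b')=5, C('e')=8
L[0]='e': occ=0, LF[0]=C('e')+0=8+0=8
L[1]='e': occ=1, LF[1]=C('e')+1=8+1=9
L[2]='a': occ=0, LF[2]=C('a')+0=1+0=1
L[3]='a': occ=1, LF[3]=C('a')+1=1+1=2
L[4]='a': occ=2, LF[4]=C('a')+2=1+2=3
L[5]='$': occ=0, LF[5]=C('$')+0=0+0=0
L[6]='a': occ=3, LF[6]=C('a')+3=1+3=4
L[7]='e': occ=2, LF[7]=C('e')+2=8+2=10
L[8]='e': occ=3, LF[8]=C('e')+3=8+3=11
L[9]='b': occ=0, LF[9]=C('b')+0=5+0=5
L[10]='b': occ=1, LF[10]=C('b')+1=5+1=6
L[11]='e': occ=4, LF[11]=C('e')+4=8+4=12
L[12]='b': occ=2, LF[12]=C('b')+2=5+2=7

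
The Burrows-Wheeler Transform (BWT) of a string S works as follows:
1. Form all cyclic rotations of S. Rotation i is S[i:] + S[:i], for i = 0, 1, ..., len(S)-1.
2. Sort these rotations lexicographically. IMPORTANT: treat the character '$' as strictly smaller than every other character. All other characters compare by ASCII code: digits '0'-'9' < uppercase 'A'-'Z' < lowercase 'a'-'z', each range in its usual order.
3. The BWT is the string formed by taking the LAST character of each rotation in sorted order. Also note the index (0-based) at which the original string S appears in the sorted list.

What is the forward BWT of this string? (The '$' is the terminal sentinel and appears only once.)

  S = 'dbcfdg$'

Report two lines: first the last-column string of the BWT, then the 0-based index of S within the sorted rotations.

All 7 rotations (rotation i = S[i:]+S[:i]):
  rot[0] = dbcfdg$
  rot[1] = bcfdg$d
  rot[2] = cfdg$db
  rot[3] = fdg$dbc
  rot[4] = dg$dbcf
  rot[5] = g$dbcfd
  rot[6] = $dbcfdg
Sorted (with $ < everything):
  sorted[0] = $dbcfdg  (last char: 'g')
  sorted[1] = bcfdg$d  (last char: 'd')
  sorted[2] = cfdg$db  (last char: 'b')
  sorted[3] = dbcfdg$  (last char: '$')
  sorted[4] = dg$dbcf  (last char: 'f')
  sorted[5] = fdg$dbc  (last char: 'c')
  sorted[6] = g$dbcfd  (last char: 'd')
Last column: gdb$fcd
Original string S is at sorted index 3

Answer: gdb$fcd
3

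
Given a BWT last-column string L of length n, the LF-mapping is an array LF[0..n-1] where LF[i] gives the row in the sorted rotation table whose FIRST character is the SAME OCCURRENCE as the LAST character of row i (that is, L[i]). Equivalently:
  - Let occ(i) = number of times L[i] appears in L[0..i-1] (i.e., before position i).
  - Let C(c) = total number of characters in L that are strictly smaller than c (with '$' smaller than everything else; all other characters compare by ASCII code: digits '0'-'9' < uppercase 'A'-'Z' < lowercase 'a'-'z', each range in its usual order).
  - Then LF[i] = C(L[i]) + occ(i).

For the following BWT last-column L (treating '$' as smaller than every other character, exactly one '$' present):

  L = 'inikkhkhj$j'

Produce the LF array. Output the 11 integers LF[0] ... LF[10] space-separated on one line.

Char counts: '$':1, 'h':2, 'i':2, 'j':2, 'k':3, 'n':1
C (first-col start): C('$')=0, C('h')=1, C('i')=3, C('j')=5, C('k')=7, C('n')=10
L[0]='i': occ=0, LF[0]=C('i')+0=3+0=3
L[1]='n': occ=0, LF[1]=C('n')+0=10+0=10
L[2]='i': occ=1, LF[2]=C('i')+1=3+1=4
L[3]='k': occ=0, LF[3]=C('k')+0=7+0=7
L[4]='k': occ=1, LF[4]=C('k')+1=7+1=8
L[5]='h': occ=0, LF[5]=C('h')+0=1+0=1
L[6]='k': occ=2, LF[6]=C('k')+2=7+2=9
L[7]='h': occ=1, LF[7]=C('h')+1=1+1=2
L[8]='j': occ=0, LF[8]=C('j')+0=5+0=5
L[9]='$': occ=0, LF[9]=C('$')+0=0+0=0
L[10]='j': occ=1, LF[10]=C('j')+1=5+1=6

Answer: 3 10 4 7 8 1 9 2 5 0 6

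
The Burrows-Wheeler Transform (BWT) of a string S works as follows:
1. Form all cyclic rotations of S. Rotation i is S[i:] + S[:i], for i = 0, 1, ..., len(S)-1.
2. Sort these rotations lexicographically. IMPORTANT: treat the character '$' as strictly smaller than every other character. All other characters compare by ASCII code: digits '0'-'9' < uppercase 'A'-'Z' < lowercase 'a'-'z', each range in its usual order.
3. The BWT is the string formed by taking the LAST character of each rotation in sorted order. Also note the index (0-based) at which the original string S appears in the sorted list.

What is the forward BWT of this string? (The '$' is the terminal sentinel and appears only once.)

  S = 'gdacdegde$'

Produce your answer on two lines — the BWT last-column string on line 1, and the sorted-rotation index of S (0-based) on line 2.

All 10 rotations (rotation i = S[i:]+S[:i]):
  rot[0] = gdacdegde$
  rot[1] = dacdegde$g
  rot[2] = acdegde$gd
  rot[3] = cdegde$gda
  rot[4] = degde$gdac
  rot[5] = egde$gdacd
  rot[6] = gde$gdacde
  rot[7] = de$gdacdeg
  rot[8] = e$gdacdegd
  rot[9] = $gdacdegde
Sorted (with $ < everything):
  sorted[0] = $gdacdegde  (last char: 'e')
  sorted[1] = acdegde$gd  (last char: 'd')
  sorted[2] = cdegde$gda  (last char: 'a')
  sorted[3] = dacdegde$g  (last char: 'g')
  sorted[4] = de$gdacdeg  (last char: 'g')
  sorted[5] = degde$gdac  (last char: 'c')
  sorted[6] = e$gdacdegd  (last char: 'd')
  sorted[7] = egde$gdacd  (last char: 'd')
  sorted[8] = gdacdegde$  (last char: '$')
  sorted[9] = gde$gdacde  (last char: 'e')
Last column: edaggcdd$e
Original string S is at sorted index 8

Answer: edaggcdd$e
8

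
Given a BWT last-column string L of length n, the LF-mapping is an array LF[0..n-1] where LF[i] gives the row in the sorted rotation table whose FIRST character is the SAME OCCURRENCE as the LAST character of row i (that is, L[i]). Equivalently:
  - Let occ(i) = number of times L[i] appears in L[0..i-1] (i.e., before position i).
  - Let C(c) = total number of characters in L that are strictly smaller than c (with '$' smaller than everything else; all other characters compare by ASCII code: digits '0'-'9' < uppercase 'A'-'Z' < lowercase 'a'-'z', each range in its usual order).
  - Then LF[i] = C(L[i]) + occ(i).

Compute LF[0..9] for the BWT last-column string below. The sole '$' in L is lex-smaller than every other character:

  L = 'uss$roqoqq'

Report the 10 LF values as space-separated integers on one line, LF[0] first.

Char counts: '$':1, 'o':2, 'q':3, 'r':1, 's':2, 'u':1
C (first-col start): C('$')=0, C('o')=1, C('q')=3, C('r')=6, C('s')=7, C('u')=9
L[0]='u': occ=0, LF[0]=C('u')+0=9+0=9
L[1]='s': occ=0, LF[1]=C('s')+0=7+0=7
L[2]='s': occ=1, LF[2]=C('s')+1=7+1=8
L[3]='$': occ=0, LF[3]=C('$')+0=0+0=0
L[4]='r': occ=0, LF[4]=C('r')+0=6+0=6
L[5]='o': occ=0, LF[5]=C('o')+0=1+0=1
L[6]='q': occ=0, LF[6]=C('q')+0=3+0=3
L[7]='o': occ=1, LF[7]=C('o')+1=1+1=2
L[8]='q': occ=1, LF[8]=C('q')+1=3+1=4
L[9]='q': occ=2, LF[9]=C('q')+2=3+2=5

Answer: 9 7 8 0 6 1 3 2 4 5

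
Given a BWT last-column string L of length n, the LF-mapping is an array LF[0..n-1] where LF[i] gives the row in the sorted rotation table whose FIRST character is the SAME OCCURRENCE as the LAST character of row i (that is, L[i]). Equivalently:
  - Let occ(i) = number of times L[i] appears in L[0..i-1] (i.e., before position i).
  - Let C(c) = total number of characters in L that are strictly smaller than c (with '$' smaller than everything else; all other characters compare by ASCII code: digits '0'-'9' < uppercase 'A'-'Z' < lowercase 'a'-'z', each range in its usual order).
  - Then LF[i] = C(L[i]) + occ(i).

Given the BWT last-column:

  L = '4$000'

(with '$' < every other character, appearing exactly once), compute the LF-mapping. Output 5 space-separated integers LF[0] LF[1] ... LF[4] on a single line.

Char counts: '$':1, '0':3, '4':1
C (first-col start): C('$')=0, C('0')=1, C('4')=4
L[0]='4': occ=0, LF[0]=C('4')+0=4+0=4
L[1]='$': occ=0, LF[1]=C('$')+0=0+0=0
L[2]='0': occ=0, LF[2]=C('0')+0=1+0=1
L[3]='0': occ=1, LF[3]=C('0')+1=1+1=2
L[4]='0': occ=2, LF[4]=C('0')+2=1+2=3

Answer: 4 0 1 2 3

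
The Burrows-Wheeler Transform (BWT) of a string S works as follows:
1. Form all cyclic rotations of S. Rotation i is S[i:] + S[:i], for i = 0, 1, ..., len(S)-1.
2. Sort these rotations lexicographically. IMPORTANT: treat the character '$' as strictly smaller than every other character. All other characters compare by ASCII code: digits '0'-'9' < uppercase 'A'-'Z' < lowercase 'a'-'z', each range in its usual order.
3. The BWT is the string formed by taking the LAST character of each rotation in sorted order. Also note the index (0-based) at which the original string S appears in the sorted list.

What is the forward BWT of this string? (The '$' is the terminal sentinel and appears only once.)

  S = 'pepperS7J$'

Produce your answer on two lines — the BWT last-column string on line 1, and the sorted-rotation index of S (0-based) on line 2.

Answer: JS7rpp$pee
6

Derivation:
All 10 rotations (rotation i = S[i:]+S[:i]):
  rot[0] = pepperS7J$
  rot[1] = epperS7J$p
  rot[2] = pperS7J$pe
  rot[3] = perS7J$pep
  rot[4] = erS7J$pepp
  rot[5] = rS7J$peppe
  rot[6] = S7J$pepper
  rot[7] = 7J$pepperS
  rot[8] = J$pepperS7
  rot[9] = $pepperS7J
Sorted (with $ < everything):
  sorted[0] = $pepperS7J  (last char: 'J')
  sorted[1] = 7J$pepperS  (last char: 'S')
  sorted[2] = J$pepperS7  (last char: '7')
  sorted[3] = S7J$pepper  (last char: 'r')
  sorted[4] = epperS7J$p  (last char: 'p')
  sorted[5] = erS7J$pepp  (last char: 'p')
  sorted[6] = pepperS7J$  (last char: '$')
  sorted[7] = perS7J$pep  (last char: 'p')
  sorted[8] = pperS7J$pe  (last char: 'e')
  sorted[9] = rS7J$peppe  (last char: 'e')
Last column: JS7rpp$pee
Original string S is at sorted index 6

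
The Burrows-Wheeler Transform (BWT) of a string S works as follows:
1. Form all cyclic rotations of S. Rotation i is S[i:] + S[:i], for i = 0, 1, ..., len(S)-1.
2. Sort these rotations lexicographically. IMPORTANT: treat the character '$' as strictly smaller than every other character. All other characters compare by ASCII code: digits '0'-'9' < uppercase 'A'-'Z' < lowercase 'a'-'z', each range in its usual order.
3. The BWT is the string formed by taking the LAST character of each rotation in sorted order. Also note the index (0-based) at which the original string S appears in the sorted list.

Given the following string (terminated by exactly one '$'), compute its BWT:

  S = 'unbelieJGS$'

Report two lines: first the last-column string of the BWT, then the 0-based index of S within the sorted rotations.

Answer: SJeGnibleu$
10

Derivation:
All 11 rotations (rotation i = S[i:]+S[:i]):
  rot[0] = unbelieJGS$
  rot[1] = nbelieJGS$u
  rot[2] = belieJGS$un
  rot[3] = elieJGS$unb
  rot[4] = lieJGS$unbe
  rot[5] = ieJGS$unbel
  rot[6] = eJGS$unbeli
  rot[7] = JGS$unbelie
  rot[8] = GS$unbelieJ
  rot[9] = S$unbelieJG
  rot[10] = $unbelieJGS
Sorted (with $ < everything):
  sorted[0] = $unbelieJGS  (last char: 'S')
  sorted[1] = GS$unbelieJ  (last char: 'J')
  sorted[2] = JGS$unbelie  (last char: 'e')
  sorted[3] = S$unbelieJG  (last char: 'G')
  sorted[4] = belieJGS$un  (last char: 'n')
  sorted[5] = eJGS$unbeli  (last char: 'i')
  sorted[6] = elieJGS$unb  (last char: 'b')
  sorted[7] = ieJGS$unbel  (last char: 'l')
  sorted[8] = lieJGS$unbe  (last char: 'e')
  sorted[9] = nbelieJGS$u  (last char: 'u')
  sorted[10] = unbelieJGS$  (last char: '$')
Last column: SJeGnibleu$
Original string S is at sorted index 10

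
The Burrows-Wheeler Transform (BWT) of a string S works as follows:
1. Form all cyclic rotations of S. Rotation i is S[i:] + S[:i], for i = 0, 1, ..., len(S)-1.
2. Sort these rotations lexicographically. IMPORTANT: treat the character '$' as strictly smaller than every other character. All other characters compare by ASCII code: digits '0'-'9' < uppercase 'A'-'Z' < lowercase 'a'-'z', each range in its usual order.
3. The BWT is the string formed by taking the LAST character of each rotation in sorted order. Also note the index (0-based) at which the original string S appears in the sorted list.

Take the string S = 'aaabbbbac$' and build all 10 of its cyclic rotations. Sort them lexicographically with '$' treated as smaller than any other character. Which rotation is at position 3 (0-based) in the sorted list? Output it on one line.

Answer: abbbbac$aa

Derivation:
All 10 rotations (rotation i = S[i:]+S[:i]):
  rot[0] = aaabbbbac$
  rot[1] = aabbbbac$a
  rot[2] = abbbbac$aa
  rot[3] = bbbbac$aaa
  rot[4] = bbbac$aaab
  rot[5] = bbac$aaabb
  rot[6] = bac$aaabbb
  rot[7] = ac$aaabbbb
  rot[8] = c$aaabbbba
  rot[9] = $aaabbbbac
Sorted (with $ < everything):
  sorted[0] = $aaabbbbac
  sorted[1] = aaabbbbac$
  sorted[2] = aabbbbac$a
  sorted[3] = abbbbac$aa
  sorted[4] = ac$aaabbbb
  sorted[5] = bac$aaabbb
  sorted[6] = bbac$aaabb
  sorted[7] = bbbac$aaab
  sorted[8] = bbbbac$aaa
  sorted[9] = c$aaabbbba
sorted[3] = abbbbac$aa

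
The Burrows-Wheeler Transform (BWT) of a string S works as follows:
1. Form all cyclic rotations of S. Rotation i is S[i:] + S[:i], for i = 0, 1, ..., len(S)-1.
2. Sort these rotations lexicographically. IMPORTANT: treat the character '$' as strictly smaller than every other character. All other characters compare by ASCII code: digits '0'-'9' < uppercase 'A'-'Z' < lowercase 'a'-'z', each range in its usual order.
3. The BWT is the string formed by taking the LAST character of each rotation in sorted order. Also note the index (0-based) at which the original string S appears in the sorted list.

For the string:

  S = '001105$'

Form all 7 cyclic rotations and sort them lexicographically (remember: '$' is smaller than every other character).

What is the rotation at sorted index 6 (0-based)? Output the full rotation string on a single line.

Answer: 5$00110

Derivation:
All 7 rotations (rotation i = S[i:]+S[:i]):
  rot[0] = 001105$
  rot[1] = 01105$0
  rot[2] = 1105$00
  rot[3] = 105$001
  rot[4] = 05$0011
  rot[5] = 5$00110
  rot[6] = $001105
Sorted (with $ < everything):
  sorted[0] = $001105
  sorted[1] = 001105$
  sorted[2] = 01105$0
  sorted[3] = 05$0011
  sorted[4] = 105$001
  sorted[5] = 1105$00
  sorted[6] = 5$00110
sorted[6] = 5$00110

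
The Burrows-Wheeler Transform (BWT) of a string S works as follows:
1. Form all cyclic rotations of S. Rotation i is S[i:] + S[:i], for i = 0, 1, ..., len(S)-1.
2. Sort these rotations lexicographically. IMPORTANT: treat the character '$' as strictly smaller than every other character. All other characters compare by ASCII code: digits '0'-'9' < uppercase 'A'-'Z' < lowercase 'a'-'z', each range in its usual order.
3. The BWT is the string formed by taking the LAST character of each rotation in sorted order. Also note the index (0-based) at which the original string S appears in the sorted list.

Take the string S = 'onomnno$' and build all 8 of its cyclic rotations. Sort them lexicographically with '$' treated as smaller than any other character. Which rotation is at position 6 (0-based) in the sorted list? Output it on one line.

All 8 rotations (rotation i = S[i:]+S[:i]):
  rot[0] = onomnno$
  rot[1] = nomnno$o
  rot[2] = omnno$on
  rot[3] = mnno$ono
  rot[4] = nno$onom
  rot[5] = no$onomn
  rot[6] = o$onomnn
  rot[7] = $onomnno
Sorted (with $ < everything):
  sorted[0] = $onomnno
  sorted[1] = mnno$ono
  sorted[2] = nno$onom
  sorted[3] = no$onomn
  sorted[4] = nomnno$o
  sorted[5] = o$onomnn
  sorted[6] = omnno$on
  sorted[7] = onomnno$
sorted[6] = omnno$on

Answer: omnno$on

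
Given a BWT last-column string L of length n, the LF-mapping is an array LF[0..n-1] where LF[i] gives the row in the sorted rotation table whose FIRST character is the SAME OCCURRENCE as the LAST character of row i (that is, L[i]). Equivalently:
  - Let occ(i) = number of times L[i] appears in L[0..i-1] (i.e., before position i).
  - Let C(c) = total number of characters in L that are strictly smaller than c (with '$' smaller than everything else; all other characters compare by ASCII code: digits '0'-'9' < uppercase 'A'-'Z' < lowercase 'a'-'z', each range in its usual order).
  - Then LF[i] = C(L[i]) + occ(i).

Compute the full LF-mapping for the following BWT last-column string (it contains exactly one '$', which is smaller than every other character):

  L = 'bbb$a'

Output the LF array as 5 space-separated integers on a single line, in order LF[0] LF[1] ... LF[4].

Answer: 2 3 4 0 1

Derivation:
Char counts: '$':1, 'a':1, 'b':3
C (first-col start): C('$')=0, C('a')=1, C('b')=2
L[0]='b': occ=0, LF[0]=C('b')+0=2+0=2
L[1]='b': occ=1, LF[1]=C('b')+1=2+1=3
L[2]='b': occ=2, LF[2]=C('b')+2=2+2=4
L[3]='$': occ=0, LF[3]=C('$')+0=0+0=0
L[4]='a': occ=0, LF[4]=C('a')+0=1+0=1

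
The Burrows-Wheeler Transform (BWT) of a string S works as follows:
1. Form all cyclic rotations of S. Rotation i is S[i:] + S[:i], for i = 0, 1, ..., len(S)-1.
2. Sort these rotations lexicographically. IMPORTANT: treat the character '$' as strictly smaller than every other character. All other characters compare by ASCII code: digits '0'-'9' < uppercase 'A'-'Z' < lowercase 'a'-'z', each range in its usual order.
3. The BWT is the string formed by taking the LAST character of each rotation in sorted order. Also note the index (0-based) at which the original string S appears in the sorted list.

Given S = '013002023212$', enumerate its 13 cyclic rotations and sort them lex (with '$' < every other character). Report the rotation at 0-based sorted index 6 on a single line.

Answer: 13002023212$0

Derivation:
All 13 rotations (rotation i = S[i:]+S[:i]):
  rot[0] = 013002023212$
  rot[1] = 13002023212$0
  rot[2] = 3002023212$01
  rot[3] = 002023212$013
  rot[4] = 02023212$0130
  rot[5] = 2023212$01300
  rot[6] = 023212$013002
  rot[7] = 23212$0130020
  rot[8] = 3212$01300202
  rot[9] = 212$013002023
  rot[10] = 12$0130020232
  rot[11] = 2$01300202321
  rot[12] = $013002023212
Sorted (with $ < everything):
  sorted[0] = $013002023212
  sorted[1] = 002023212$013
  sorted[2] = 013002023212$
  sorted[3] = 02023212$0130
  sorted[4] = 023212$013002
  sorted[5] = 12$0130020232
  sorted[6] = 13002023212$0
  sorted[7] = 2$01300202321
  sorted[8] = 2023212$01300
  sorted[9] = 212$013002023
  sorted[10] = 23212$0130020
  sorted[11] = 3002023212$01
  sorted[12] = 3212$01300202
sorted[6] = 13002023212$0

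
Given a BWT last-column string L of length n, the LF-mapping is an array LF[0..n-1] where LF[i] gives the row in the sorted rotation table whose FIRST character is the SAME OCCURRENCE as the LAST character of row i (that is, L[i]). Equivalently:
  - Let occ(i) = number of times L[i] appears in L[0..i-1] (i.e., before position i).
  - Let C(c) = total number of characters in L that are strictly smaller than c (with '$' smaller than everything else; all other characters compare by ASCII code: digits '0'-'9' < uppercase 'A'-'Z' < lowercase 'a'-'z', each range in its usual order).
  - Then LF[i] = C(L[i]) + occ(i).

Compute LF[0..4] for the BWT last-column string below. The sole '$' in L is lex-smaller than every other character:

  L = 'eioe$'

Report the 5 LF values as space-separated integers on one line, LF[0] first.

Answer: 1 3 4 2 0

Derivation:
Char counts: '$':1, 'e':2, 'i':1, 'o':1
C (first-col start): C('$')=0, C('e')=1, C('i')=3, C('o')=4
L[0]='e': occ=0, LF[0]=C('e')+0=1+0=1
L[1]='i': occ=0, LF[1]=C('i')+0=3+0=3
L[2]='o': occ=0, LF[2]=C('o')+0=4+0=4
L[3]='e': occ=1, LF[3]=C('e')+1=1+1=2
L[4]='$': occ=0, LF[4]=C('$')+0=0+0=0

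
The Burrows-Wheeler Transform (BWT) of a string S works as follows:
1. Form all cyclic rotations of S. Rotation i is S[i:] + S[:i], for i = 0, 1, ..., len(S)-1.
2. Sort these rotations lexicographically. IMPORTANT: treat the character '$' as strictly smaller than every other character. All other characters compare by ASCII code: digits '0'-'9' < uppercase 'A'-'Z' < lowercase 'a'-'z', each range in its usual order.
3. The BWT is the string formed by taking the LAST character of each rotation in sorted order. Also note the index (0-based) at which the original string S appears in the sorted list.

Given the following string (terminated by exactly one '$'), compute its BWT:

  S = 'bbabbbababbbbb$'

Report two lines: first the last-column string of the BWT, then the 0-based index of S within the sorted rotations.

Answer: bbbbbbbabb$baba
10

Derivation:
All 15 rotations (rotation i = S[i:]+S[:i]):
  rot[0] = bbabbbababbbbb$
  rot[1] = babbbababbbbb$b
  rot[2] = abbbababbbbb$bb
  rot[3] = bbbababbbbb$bba
  rot[4] = bbababbbbb$bbab
  rot[5] = bababbbbb$bbabb
  rot[6] = ababbbbb$bbabbb
  rot[7] = babbbbb$bbabbba
  rot[8] = abbbbb$bbabbbab
  rot[9] = bbbbb$bbabbbaba
  rot[10] = bbbb$bbabbbabab
  rot[11] = bbb$bbabbbababb
  rot[12] = bb$bbabbbababbb
  rot[13] = b$bbabbbababbbb
  rot[14] = $bbabbbababbbbb
Sorted (with $ < everything):
  sorted[0] = $bbabbbababbbbb  (last char: 'b')
  sorted[1] = ababbbbb$bbabbb  (last char: 'b')
  sorted[2] = abbbababbbbb$bb  (last char: 'b')
  sorted[3] = abbbbb$bbabbbab  (last char: 'b')
  sorted[4] = b$bbabbbababbbb  (last char: 'b')
  sorted[5] = bababbbbb$bbabb  (last char: 'b')
  sorted[6] = babbbababbbbb$b  (last char: 'b')
  sorted[7] = babbbbb$bbabbba  (last char: 'a')
  sorted[8] = bb$bbabbbababbb  (last char: 'b')
  sorted[9] = bbababbbbb$bbab  (last char: 'b')
  sorted[10] = bbabbbababbbbb$  (last char: '$')
  sorted[11] = bbb$bbabbbababb  (last char: 'b')
  sorted[12] = bbbababbbbb$bba  (last char: 'a')
  sorted[13] = bbbb$bbabbbabab  (last char: 'b')
  sorted[14] = bbbbb$bbabbbaba  (last char: 'a')
Last column: bbbbbbbabb$baba
Original string S is at sorted index 10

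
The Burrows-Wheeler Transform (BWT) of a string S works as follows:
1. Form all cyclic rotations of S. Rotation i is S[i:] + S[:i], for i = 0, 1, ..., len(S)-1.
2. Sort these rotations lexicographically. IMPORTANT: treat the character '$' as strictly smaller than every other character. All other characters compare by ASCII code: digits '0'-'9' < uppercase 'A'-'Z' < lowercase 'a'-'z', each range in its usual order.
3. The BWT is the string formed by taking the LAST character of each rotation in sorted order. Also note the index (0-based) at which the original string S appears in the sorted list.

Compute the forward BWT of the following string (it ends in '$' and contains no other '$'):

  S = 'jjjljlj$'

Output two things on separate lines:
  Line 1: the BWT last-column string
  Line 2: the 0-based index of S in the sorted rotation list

All 8 rotations (rotation i = S[i:]+S[:i]):
  rot[0] = jjjljlj$
  rot[1] = jjljlj$j
  rot[2] = jljlj$jj
  rot[3] = ljlj$jjj
  rot[4] = jlj$jjjl
  rot[5] = lj$jjjlj
  rot[6] = j$jjjljl
  rot[7] = $jjjljlj
Sorted (with $ < everything):
  sorted[0] = $jjjljlj  (last char: 'j')
  sorted[1] = j$jjjljl  (last char: 'l')
  sorted[2] = jjjljlj$  (last char: '$')
  sorted[3] = jjljlj$j  (last char: 'j')
  sorted[4] = jlj$jjjl  (last char: 'l')
  sorted[5] = jljlj$jj  (last char: 'j')
  sorted[6] = lj$jjjlj  (last char: 'j')
  sorted[7] = ljlj$jjj  (last char: 'j')
Last column: jl$jljjj
Original string S is at sorted index 2

Answer: jl$jljjj
2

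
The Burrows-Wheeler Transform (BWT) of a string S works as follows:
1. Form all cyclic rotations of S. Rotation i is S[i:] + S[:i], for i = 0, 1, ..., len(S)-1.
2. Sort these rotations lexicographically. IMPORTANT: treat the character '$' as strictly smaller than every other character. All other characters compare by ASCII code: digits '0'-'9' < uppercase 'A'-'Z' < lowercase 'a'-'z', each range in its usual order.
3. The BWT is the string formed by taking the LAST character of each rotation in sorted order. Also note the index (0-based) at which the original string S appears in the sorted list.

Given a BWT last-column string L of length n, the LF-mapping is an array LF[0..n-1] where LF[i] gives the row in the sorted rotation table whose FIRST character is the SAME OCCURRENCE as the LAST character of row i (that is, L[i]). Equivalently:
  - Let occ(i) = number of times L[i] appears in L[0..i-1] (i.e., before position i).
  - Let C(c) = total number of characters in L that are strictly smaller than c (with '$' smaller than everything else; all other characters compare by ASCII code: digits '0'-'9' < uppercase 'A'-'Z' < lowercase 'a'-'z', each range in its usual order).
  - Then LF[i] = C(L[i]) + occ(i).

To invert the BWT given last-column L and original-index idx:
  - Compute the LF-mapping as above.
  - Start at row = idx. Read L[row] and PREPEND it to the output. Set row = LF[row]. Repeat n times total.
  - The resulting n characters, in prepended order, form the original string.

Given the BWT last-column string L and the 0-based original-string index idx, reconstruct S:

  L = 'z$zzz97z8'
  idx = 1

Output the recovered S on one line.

LF mapping: 4 0 5 6 7 3 1 8 2
Walk LF starting at row 1, prepending L[row]:
  step 1: row=1, L[1]='$', prepend. Next row=LF[1]=0
  step 2: row=0, L[0]='z', prepend. Next row=LF[0]=4
  step 3: row=4, L[4]='z', prepend. Next row=LF[4]=7
  step 4: row=7, L[7]='z', prepend. Next row=LF[7]=8
  step 5: row=8, L[8]='8', prepend. Next row=LF[8]=2
  step 6: row=2, L[2]='z', prepend. Next row=LF[2]=5
  step 7: row=5, L[5]='9', prepend. Next row=LF[5]=3
  step 8: row=3, L[3]='z', prepend. Next row=LF[3]=6
  step 9: row=6, L[6]='7', prepend. Next row=LF[6]=1
Reversed output: 7z9z8zzz$

Answer: 7z9z8zzz$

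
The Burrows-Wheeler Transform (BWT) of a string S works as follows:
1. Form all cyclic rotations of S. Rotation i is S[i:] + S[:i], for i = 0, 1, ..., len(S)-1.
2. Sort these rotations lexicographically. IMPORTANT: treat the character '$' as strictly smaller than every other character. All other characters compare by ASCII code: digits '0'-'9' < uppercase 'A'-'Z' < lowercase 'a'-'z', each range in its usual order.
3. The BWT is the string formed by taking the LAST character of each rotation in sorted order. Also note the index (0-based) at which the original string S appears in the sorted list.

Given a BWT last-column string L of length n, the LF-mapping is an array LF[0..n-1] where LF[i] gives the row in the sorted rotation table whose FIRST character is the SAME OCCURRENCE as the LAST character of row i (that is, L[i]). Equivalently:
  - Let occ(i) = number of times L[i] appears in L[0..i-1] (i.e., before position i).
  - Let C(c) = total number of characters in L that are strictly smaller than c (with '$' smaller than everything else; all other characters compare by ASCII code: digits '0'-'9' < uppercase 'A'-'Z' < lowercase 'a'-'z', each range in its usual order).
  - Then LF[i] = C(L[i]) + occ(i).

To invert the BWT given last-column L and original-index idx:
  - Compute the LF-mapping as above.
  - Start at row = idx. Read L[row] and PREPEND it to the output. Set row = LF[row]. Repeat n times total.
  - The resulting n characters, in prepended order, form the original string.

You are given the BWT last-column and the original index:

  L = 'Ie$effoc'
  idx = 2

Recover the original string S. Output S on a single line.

LF mapping: 1 3 0 4 5 6 7 2
Walk LF starting at row 2, prepending L[row]:
  step 1: row=2, L[2]='$', prepend. Next row=LF[2]=0
  step 2: row=0, L[0]='I', prepend. Next row=LF[0]=1
  step 3: row=1, L[1]='e', prepend. Next row=LF[1]=3
  step 4: row=3, L[3]='e', prepend. Next row=LF[3]=4
  step 5: row=4, L[4]='f', prepend. Next row=LF[4]=5
  step 6: row=5, L[5]='f', prepend. Next row=LF[5]=6
  step 7: row=6, L[6]='o', prepend. Next row=LF[6]=7
  step 8: row=7, L[7]='c', prepend. Next row=LF[7]=2
Reversed output: coffeeI$

Answer: coffeeI$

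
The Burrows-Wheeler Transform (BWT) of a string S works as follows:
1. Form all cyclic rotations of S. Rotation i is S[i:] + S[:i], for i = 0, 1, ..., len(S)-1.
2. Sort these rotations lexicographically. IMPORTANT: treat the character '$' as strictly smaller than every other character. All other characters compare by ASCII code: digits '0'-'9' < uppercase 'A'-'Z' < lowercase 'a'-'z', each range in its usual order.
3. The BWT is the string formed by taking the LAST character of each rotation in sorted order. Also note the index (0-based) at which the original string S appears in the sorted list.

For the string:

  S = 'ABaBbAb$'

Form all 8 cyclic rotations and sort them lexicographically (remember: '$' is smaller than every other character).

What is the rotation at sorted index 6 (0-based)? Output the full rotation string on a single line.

All 8 rotations (rotation i = S[i:]+S[:i]):
  rot[0] = ABaBbAb$
  rot[1] = BaBbAb$A
  rot[2] = aBbAb$AB
  rot[3] = BbAb$ABa
  rot[4] = bAb$ABaB
  rot[5] = Ab$ABaBb
  rot[6] = b$ABaBbA
  rot[7] = $ABaBbAb
Sorted (with $ < everything):
  sorted[0] = $ABaBbAb
  sorted[1] = ABaBbAb$
  sorted[2] = Ab$ABaBb
  sorted[3] = BaBbAb$A
  sorted[4] = BbAb$ABa
  sorted[5] = aBbAb$AB
  sorted[6] = b$ABaBbA
  sorted[7] = bAb$ABaB
sorted[6] = b$ABaBbA

Answer: b$ABaBbA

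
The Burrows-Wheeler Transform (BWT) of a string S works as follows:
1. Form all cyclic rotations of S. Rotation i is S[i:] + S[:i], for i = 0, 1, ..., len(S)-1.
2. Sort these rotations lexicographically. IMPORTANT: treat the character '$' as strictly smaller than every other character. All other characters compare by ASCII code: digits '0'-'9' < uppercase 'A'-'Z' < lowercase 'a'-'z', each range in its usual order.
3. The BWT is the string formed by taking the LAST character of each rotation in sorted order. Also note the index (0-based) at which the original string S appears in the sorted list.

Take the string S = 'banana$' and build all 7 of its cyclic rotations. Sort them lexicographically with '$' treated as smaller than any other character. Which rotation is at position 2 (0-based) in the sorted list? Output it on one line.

All 7 rotations (rotation i = S[i:]+S[:i]):
  rot[0] = banana$
  rot[1] = anana$b
  rot[2] = nana$ba
  rot[3] = ana$ban
  rot[4] = na$bana
  rot[5] = a$banan
  rot[6] = $banana
Sorted (with $ < everything):
  sorted[0] = $banana
  sorted[1] = a$banan
  sorted[2] = ana$ban
  sorted[3] = anana$b
  sorted[4] = banana$
  sorted[5] = na$bana
  sorted[6] = nana$ba
sorted[2] = ana$ban

Answer: ana$ban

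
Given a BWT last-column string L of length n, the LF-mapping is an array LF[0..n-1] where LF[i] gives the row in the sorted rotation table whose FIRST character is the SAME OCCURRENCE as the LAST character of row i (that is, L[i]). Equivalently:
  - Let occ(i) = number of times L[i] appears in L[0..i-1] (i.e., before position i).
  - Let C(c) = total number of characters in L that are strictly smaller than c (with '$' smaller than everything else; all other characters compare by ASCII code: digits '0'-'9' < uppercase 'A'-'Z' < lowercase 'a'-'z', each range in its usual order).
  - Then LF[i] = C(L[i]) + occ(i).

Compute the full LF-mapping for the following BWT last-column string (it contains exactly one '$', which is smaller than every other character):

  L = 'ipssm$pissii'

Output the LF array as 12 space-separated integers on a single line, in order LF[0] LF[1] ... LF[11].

Answer: 1 6 8 9 5 0 7 2 10 11 3 4

Derivation:
Char counts: '$':1, 'i':4, 'm':1, 'p':2, 's':4
C (first-col start): C('$')=0, C('i')=1, C('m')=5, C('p')=6, C('s')=8
L[0]='i': occ=0, LF[0]=C('i')+0=1+0=1
L[1]='p': occ=0, LF[1]=C('p')+0=6+0=6
L[2]='s': occ=0, LF[2]=C('s')+0=8+0=8
L[3]='s': occ=1, LF[3]=C('s')+1=8+1=9
L[4]='m': occ=0, LF[4]=C('m')+0=5+0=5
L[5]='$': occ=0, LF[5]=C('$')+0=0+0=0
L[6]='p': occ=1, LF[6]=C('p')+1=6+1=7
L[7]='i': occ=1, LF[7]=C('i')+1=1+1=2
L[8]='s': occ=2, LF[8]=C('s')+2=8+2=10
L[9]='s': occ=3, LF[9]=C('s')+3=8+3=11
L[10]='i': occ=2, LF[10]=C('i')+2=1+2=3
L[11]='i': occ=3, LF[11]=C('i')+3=1+3=4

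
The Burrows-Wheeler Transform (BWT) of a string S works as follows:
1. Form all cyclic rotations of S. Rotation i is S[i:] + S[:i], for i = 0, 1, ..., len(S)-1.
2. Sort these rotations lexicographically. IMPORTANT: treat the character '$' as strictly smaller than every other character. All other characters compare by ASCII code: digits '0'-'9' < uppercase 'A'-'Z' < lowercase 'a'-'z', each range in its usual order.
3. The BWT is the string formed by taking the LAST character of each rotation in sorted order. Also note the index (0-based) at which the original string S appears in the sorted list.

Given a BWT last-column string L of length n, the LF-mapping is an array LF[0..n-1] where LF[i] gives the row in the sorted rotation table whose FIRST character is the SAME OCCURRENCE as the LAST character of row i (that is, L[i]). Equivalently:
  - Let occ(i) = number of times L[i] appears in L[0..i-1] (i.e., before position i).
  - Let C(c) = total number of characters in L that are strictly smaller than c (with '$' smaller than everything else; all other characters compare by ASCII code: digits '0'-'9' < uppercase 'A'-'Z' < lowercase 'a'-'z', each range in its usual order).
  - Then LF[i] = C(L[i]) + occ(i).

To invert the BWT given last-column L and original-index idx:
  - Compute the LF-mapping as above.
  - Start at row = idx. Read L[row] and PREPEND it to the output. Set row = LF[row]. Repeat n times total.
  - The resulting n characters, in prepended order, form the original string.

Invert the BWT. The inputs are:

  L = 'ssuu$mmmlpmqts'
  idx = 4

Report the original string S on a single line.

Answer: mqtummsumpsls$

Derivation:
LF mapping: 8 9 12 13 0 2 3 4 1 6 5 7 11 10
Walk LF starting at row 4, prepending L[row]:
  step 1: row=4, L[4]='$', prepend. Next row=LF[4]=0
  step 2: row=0, L[0]='s', prepend. Next row=LF[0]=8
  step 3: row=8, L[8]='l', prepend. Next row=LF[8]=1
  step 4: row=1, L[1]='s', prepend. Next row=LF[1]=9
  step 5: row=9, L[9]='p', prepend. Next row=LF[9]=6
  step 6: row=6, L[6]='m', prepend. Next row=LF[6]=3
  step 7: row=3, L[3]='u', prepend. Next row=LF[3]=13
  step 8: row=13, L[13]='s', prepend. Next row=LF[13]=10
  step 9: row=10, L[10]='m', prepend. Next row=LF[10]=5
  step 10: row=5, L[5]='m', prepend. Next row=LF[5]=2
  step 11: row=2, L[2]='u', prepend. Next row=LF[2]=12
  step 12: row=12, L[12]='t', prepend. Next row=LF[12]=11
  step 13: row=11, L[11]='q', prepend. Next row=LF[11]=7
  step 14: row=7, L[7]='m', prepend. Next row=LF[7]=4
Reversed output: mqtummsumpsls$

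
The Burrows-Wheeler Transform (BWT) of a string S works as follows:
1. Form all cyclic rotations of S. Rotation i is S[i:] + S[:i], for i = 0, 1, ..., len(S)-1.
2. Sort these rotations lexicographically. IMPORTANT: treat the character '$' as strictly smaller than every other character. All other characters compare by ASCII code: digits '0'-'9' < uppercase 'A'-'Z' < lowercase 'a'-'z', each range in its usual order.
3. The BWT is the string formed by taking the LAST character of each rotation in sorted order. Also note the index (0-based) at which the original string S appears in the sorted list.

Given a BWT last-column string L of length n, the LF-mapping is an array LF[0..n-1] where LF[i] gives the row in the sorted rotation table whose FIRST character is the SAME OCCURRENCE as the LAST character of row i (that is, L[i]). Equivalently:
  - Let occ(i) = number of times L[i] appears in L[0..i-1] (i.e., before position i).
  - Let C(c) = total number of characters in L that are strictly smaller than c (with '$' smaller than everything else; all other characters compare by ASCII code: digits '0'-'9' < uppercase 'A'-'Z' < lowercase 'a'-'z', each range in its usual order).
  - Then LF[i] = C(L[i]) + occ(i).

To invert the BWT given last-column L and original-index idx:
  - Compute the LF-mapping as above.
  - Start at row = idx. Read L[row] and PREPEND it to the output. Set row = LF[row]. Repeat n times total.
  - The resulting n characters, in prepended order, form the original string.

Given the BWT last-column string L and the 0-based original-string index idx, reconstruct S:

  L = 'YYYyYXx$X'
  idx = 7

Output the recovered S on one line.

LF mapping: 3 4 5 8 6 1 7 0 2
Walk LF starting at row 7, prepending L[row]:
  step 1: row=7, L[7]='$', prepend. Next row=LF[7]=0
  step 2: row=0, L[0]='Y', prepend. Next row=LF[0]=3
  step 3: row=3, L[3]='y', prepend. Next row=LF[3]=8
  step 4: row=8, L[8]='X', prepend. Next row=LF[8]=2
  step 5: row=2, L[2]='Y', prepend. Next row=LF[2]=5
  step 6: row=5, L[5]='X', prepend. Next row=LF[5]=1
  step 7: row=1, L[1]='Y', prepend. Next row=LF[1]=4
  step 8: row=4, L[4]='Y', prepend. Next row=LF[4]=6
  step 9: row=6, L[6]='x', prepend. Next row=LF[6]=7
Reversed output: xYYXYXyY$

Answer: xYYXYXyY$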